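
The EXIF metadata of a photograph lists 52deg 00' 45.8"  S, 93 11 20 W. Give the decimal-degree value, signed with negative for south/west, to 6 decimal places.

Lat: 0′ + 45.8″ = 0.76333′; 52 + 0.76333/60 = 52.0127222
S → negative
Lon: 11′ + 20″ = 11.33333′; 93 + 11.33333/60 = 93.1888889
W → negative

-52.012722, -93.188889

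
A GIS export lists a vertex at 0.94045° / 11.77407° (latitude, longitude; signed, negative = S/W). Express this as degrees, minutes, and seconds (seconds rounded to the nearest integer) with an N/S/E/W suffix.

0°56′26″ N, 11°46′27″ E

Latitude: whole degrees 0; 56.42700′ → 56′ and 25.62″
λ: 0.774070 × 60 = 46.44420′ → 46′, remainder × 60 = 26.65″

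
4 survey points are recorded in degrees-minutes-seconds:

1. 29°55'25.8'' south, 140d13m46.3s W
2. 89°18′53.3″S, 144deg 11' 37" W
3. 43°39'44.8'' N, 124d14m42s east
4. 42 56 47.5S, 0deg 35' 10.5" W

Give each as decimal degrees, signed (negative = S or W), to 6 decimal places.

1. -29.923833, -140.229528
2. -89.314806, -144.193611
3. 43.662444, 124.245000
4. -42.946528, -0.586250

Point 1:
  Latitude: 29 + 55/60 + 25.8/3600 = 29.9238333
  hemisphere S, so the sign is −
  Longitude: 140° + 13/60 + 46.3/3600 = 140 + 0.216667 + 0.012861 = 140.2295278
  hemisphere W, so the sign is −
Point 2:
  Latitude: 18′ + 53.3″ = 18.88833′; 89 + 18.88833/60 = 89.3148056
  S → negative
  Lon: 144 + 11/60 + 37/3600 = 144.1936111
  W ⇒ negate
Point 3:
  φ: 43 + 39/60 + 44.8/3600 = 43.6624444
  N ⇒ keep positive
  Lon: 124° + 14/60 + 42/3600 = 124 + 0.233333 + 0.011667 = 124.2450000
  E ⇒ keep positive
Point 4:
  Latitude: 42° + 56/60 + 47.5/3600 = 42 + 0.933333 + 0.013194 = 42.9465278
  hemisphere S, so the sign is −
  Lon: 0° + 35/60 + 10.5/3600 = 0 + 0.583333 + 0.002917 = 0.5862500
  W ⇒ negate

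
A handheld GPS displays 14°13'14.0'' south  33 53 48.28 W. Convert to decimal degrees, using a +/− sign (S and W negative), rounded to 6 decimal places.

-14.220556, -33.896744

Lat: 14° + 13/60 + 14/3600 = 14 + 0.216667 + 0.003889 = 14.2205556
S → negative
Longitude: 33° + 53/60 + 48.28/3600 = 33 + 0.883333 + 0.013411 = 33.8967444
W ⇒ negate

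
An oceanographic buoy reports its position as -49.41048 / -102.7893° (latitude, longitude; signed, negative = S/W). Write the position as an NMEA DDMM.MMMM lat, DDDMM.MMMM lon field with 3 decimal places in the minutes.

4924.629,S / 10247.358,W

Latitude is negative → S; |value| = 49.410480
Latitude: minutes = (49.410480 − 49) × 60 = 24.62880
Longitude is negative → W; |value| = 102.789300
λ: 102° + 0.789300 × 60 = 102° 47.35800′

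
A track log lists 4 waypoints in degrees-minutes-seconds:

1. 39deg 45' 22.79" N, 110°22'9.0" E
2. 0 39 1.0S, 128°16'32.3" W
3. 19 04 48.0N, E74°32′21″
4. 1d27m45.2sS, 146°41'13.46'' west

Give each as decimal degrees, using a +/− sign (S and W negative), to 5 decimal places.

Point 1:
  Latitude: 39 + 45/60 + 22.79/3600 = 39.756331
  N → positive
  Longitude: 22′ + 9″ = 22.15000′; 110 + 22.15000/60 = 110.369167
  E ⇒ keep positive
Point 2:
  φ: 0° + 39/60 + 1/3600 = 0 + 0.650000 + 0.000278 = 0.650278
  S → negative
  Longitude: 16′ + 32.3″ = 16.53833′; 128 + 16.53833/60 = 128.275639
  W ⇒ negate
Point 3:
  Latitude: 4′ + 48″ = 4.80000′; 19 + 4.80000/60 = 19.080000
  N → positive
  Lon: 74° + 32/60 + 21/3600 = 74 + 0.533333 + 0.005833 = 74.539167
  E ⇒ keep positive
Point 4:
  φ: 1 + 27/60 + 45.2/3600 = 1.462556
  S ⇒ negate
  λ: 41′ + 13.46″ = 41.22433′; 146 + 41.22433/60 = 146.687072
  W ⇒ negate

1. 39.75633, 110.36917
2. -0.65028, -128.27564
3. 19.08000, 74.53917
4. -1.46256, -146.68707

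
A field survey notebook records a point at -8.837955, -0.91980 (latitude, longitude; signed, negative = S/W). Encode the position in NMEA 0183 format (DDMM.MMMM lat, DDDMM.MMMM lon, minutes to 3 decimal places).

0850.277,S / 00055.188,W

Latitude is negative → S; |value| = 8.837955
Lat: minutes = (8.837955 − 8) × 60 = 50.27730
Longitude is negative → W; |value| = 0.919800
λ: 0° + 0.919800 × 60 = 0° 55.18800′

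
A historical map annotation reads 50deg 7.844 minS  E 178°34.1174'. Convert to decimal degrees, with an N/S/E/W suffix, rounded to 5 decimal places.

50.13073° S, 178.56862° E

Lat: 50 + 7.844/60 = 50.130733
Lon: 34.1174′ = 0.568623°; total 178.568623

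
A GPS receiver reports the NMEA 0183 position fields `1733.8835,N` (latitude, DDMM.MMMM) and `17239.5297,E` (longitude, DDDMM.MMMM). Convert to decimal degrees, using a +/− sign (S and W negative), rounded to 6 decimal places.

17.564725, 172.658828

Lat: degrees = first 2 digits = 17, minutes = 33.8835; 17 + 33.8835/60 = 17.5647250
N ⇒ keep positive
Lon: degrees = first 3 digits = 172, minutes = 39.5297; 172 + 39.5297/60 = 172.6588283
E → positive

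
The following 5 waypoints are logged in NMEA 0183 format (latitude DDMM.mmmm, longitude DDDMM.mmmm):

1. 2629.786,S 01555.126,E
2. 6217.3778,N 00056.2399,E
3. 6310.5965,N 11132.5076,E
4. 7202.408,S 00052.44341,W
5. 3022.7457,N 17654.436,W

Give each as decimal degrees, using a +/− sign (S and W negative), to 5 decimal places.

Point 1:
  Lat: degrees = first 2 digits = 26, minutes = 29.786; 26 + 29.786/60 = 26.496433
  S ⇒ negate
  Lon: degrees = first 3 digits = 15, minutes = 55.126; 15 + 55.126/60 = 15.918767
  E → positive
Point 2:
  Lat: degrees = first 2 digits = 62, minutes = 17.3778; 62 + 17.3778/60 = 62.289630
  N ⇒ keep positive
  Lon: split at 3 digits → 000° and 56.2399′; 0 + 56.2399/60 = 0.937332
  E → positive
Point 3:
  φ: split at 2 digits → 63° and 10.5965′; 63 + 10.5965/60 = 63.176608
  N ⇒ keep positive
  Longitude: degrees = first 3 digits = 111, minutes = 32.5076; 111 + 32.5076/60 = 111.541793
  E ⇒ keep positive
Point 4:
  Lat: degrees = first 2 digits = 72, minutes = 2.408; 72 + 2.408/60 = 72.040133
  hemisphere S, so the sign is −
  Longitude: split at 3 digits → 000° and 52.44341′; 0 + 52.44341/60 = 0.874057
  W ⇒ negate
Point 5:
  Latitude: degrees = first 2 digits = 30, minutes = 22.7457; 30 + 22.7457/60 = 30.379095
  N ⇒ keep positive
  λ: split at 3 digits → 176° and 54.436′; 176 + 54.436/60 = 176.907267
  hemisphere W, so the sign is −

1. -26.49643, 15.91877
2. 62.28963, 0.93733
3. 63.17661, 111.54179
4. -72.04013, -0.87406
5. 30.37910, -176.90727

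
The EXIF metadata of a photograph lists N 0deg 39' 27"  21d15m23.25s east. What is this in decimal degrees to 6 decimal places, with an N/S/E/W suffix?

φ: 0° + 39/60 + 27/3600 = 0 + 0.650000 + 0.007500 = 0.6575000
Lon: 15′ + 23.25″ = 15.38750′; 21 + 15.38750/60 = 21.2564583

0.657500° N, 21.256458° E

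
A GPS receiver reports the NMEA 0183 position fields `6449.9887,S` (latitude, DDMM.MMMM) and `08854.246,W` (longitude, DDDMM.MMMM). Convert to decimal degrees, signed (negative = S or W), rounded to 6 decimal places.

-64.833145, -88.904100

φ: split at 2 digits → 64° and 49.9887′; 64 + 49.9887/60 = 64.8331450
S ⇒ negate
Lon: split at 3 digits → 088° and 54.246′; 88 + 54.246/60 = 88.9041000
hemisphere W, so the sign is −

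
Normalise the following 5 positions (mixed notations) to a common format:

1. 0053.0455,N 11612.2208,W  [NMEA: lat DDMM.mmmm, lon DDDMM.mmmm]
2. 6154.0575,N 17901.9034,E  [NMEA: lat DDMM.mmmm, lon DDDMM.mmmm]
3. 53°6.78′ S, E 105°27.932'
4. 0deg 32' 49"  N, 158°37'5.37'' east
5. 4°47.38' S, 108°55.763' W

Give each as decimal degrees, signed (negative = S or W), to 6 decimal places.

1. 0.884092, -116.203680
2. 61.900958, 179.031723
3. -53.113000, 105.465533
4. 0.546944, 158.618158
5. -4.789667, -108.929383

Point 1:
  Lat: split at 2 digits → 00° and 53.0455′; 0 + 53.0455/60 = 0.8840917
  N ⇒ keep positive
  Lon: degrees = first 3 digits = 116, minutes = 12.2208; 116 + 12.2208/60 = 116.2036800
  hemisphere W, so the sign is −
Point 2:
  Latitude: degrees = first 2 digits = 61, minutes = 54.0575; 61 + 54.0575/60 = 61.9009583
  N → positive
  Longitude: degrees = first 3 digits = 179, minutes = 1.9034; 179 + 1.9034/60 = 179.0317233
  E → positive
Point 3:
  Latitude: 53 + 6.78/60 = 53.1130000
  S → negative
  Longitude: 105 + 27.932/60 = 105.4655333
  E → positive
Point 4:
  Latitude: 32′ + 49″ = 32.81667′; 0 + 32.81667/60 = 0.5469444
  N ⇒ keep positive
  Longitude: 37′ + 5.37″ = 37.08950′; 158 + 37.08950/60 = 158.6181583
  E ⇒ keep positive
Point 5:
  φ: 4 + 47.38/60 = 4.7896667
  S ⇒ negate
  λ: 108 + 55.763/60 = 108.9293833
  W ⇒ negate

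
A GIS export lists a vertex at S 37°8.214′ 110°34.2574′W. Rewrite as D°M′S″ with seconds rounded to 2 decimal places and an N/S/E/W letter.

37°08′12.84″ S, 110°34′15.44″ W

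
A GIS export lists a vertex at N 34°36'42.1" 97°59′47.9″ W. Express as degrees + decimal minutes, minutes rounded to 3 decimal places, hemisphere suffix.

Lat: 36 + 42.1/60 = 36.70167′
Longitude: seconds/60 = 0.79833; minutes = 59 + 0.79833 = 59.79833

34° 36.702′ N, 97° 59.798′ W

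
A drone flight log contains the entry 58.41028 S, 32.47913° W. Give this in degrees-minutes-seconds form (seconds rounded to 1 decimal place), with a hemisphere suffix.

58°24′37.0″ S, 32°28′44.9″ W

Lat: 0.410280° → 24.61680′; 0.61680 × 60 = 37.008″
Lon: 0.479130 × 60 = 28.74780′ → 28′, remainder × 60 = 44.868″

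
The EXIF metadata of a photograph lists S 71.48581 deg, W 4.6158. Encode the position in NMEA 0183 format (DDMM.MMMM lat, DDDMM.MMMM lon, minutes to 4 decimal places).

Lat: 71° + 0.485810 × 60 = 71° 29.148600′
Lon: 4° + 0.615800 × 60 = 4° 36.948000′

7129.1486,S / 00436.9480,W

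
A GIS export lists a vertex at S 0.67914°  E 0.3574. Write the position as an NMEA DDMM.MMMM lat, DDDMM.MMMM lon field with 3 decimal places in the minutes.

0040.748,S / 00021.444,E

Latitude: minutes = (0.679140 − 0) × 60 = 40.74840
Longitude: fractional part 0.357400 → 21.44400 minutes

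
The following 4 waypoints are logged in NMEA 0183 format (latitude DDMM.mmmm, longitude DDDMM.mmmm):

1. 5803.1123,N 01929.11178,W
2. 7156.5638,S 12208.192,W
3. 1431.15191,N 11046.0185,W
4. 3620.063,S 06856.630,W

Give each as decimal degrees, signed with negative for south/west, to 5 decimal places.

1. 58.05187, -19.48520
2. -71.94273, -122.13653
3. 14.51920, -110.76698
4. -36.33438, -68.94383

Point 1:
  Lat: split at 2 digits → 58° and 3.1123′; 58 + 3.1123/60 = 58.051872
  N ⇒ keep positive
  Longitude: split at 3 digits → 019° and 29.11178′; 19 + 29.11178/60 = 19.485196
  W → negative
Point 2:
  Lat: split at 2 digits → 71° and 56.5638′; 71 + 56.5638/60 = 71.942730
  S ⇒ negate
  Longitude: split at 3 digits → 122° and 8.192′; 122 + 8.192/60 = 122.136533
  W ⇒ negate
Point 3:
  Latitude: degrees = first 2 digits = 14, minutes = 31.15191; 14 + 31.15191/60 = 14.519199
  N ⇒ keep positive
  Longitude: split at 3 digits → 110° and 46.0185′; 110 + 46.0185/60 = 110.766975
  W ⇒ negate
Point 4:
  Latitude: degrees = first 2 digits = 36, minutes = 20.063; 36 + 20.063/60 = 36.334383
  S ⇒ negate
  Longitude: split at 3 digits → 068° and 56.63′; 68 + 56.63/60 = 68.943833
  hemisphere W, so the sign is −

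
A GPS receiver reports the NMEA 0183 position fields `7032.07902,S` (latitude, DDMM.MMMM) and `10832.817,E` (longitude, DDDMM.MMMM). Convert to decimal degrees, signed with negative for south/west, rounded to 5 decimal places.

Latitude: split at 2 digits → 70° and 32.07902′; 70 + 32.07902/60 = 70.534650
S ⇒ negate
Lon: split at 3 digits → 108° and 32.817′; 108 + 32.817/60 = 108.546950
E ⇒ keep positive

-70.53465, 108.54695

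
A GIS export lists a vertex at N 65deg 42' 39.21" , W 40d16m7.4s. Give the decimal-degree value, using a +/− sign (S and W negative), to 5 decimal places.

65.71089, -40.26872

φ: 65° + 42/60 + 39.21/3600 = 65 + 0.700000 + 0.010892 = 65.710892
N → positive
Lon: 40° + 16/60 + 7.4/3600 = 40 + 0.266667 + 0.002056 = 40.268722
hemisphere W, so the sign is −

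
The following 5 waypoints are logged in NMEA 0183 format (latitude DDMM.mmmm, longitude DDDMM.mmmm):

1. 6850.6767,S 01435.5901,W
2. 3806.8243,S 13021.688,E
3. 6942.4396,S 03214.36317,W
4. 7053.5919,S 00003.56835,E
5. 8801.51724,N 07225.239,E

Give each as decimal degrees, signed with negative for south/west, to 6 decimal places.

1. -68.844612, -14.593168
2. -38.113738, 130.361467
3. -69.707327, -32.239386
4. -70.893198, 0.059473
5. 88.025287, 72.420650

Point 1:
  Latitude: split at 2 digits → 68° and 50.6767′; 68 + 50.6767/60 = 68.8446117
  S ⇒ negate
  λ: split at 3 digits → 014° and 35.5901′; 14 + 35.5901/60 = 14.5931683
  W → negative
Point 2:
  Latitude: degrees = first 2 digits = 38, minutes = 6.8243; 38 + 6.8243/60 = 38.1137383
  S → negative
  Longitude: degrees = first 3 digits = 130, minutes = 21.688; 130 + 21.688/60 = 130.3614667
  E ⇒ keep positive
Point 3:
  φ: split at 2 digits → 69° and 42.4396′; 69 + 42.4396/60 = 69.7073267
  hemisphere S, so the sign is −
  Lon: degrees = first 3 digits = 32, minutes = 14.36317; 32 + 14.36317/60 = 32.2393862
  W ⇒ negate
Point 4:
  φ: split at 2 digits → 70° and 53.5919′; 70 + 53.5919/60 = 70.8931983
  S → negative
  Lon: split at 3 digits → 000° and 3.56835′; 0 + 3.56835/60 = 0.0594725
  E ⇒ keep positive
Point 5:
  Latitude: degrees = first 2 digits = 88, minutes = 1.51724; 88 + 1.51724/60 = 88.0252873
  N → positive
  Longitude: split at 3 digits → 072° and 25.239′; 72 + 25.239/60 = 72.4206500
  E ⇒ keep positive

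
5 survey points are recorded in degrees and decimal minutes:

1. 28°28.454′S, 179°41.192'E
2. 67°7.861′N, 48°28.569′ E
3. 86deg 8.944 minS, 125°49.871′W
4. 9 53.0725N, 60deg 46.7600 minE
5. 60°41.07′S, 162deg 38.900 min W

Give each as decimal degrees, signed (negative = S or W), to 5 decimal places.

Point 1:
  Latitude: 28.454′ = 0.474233°; total 28.474233
  S → negative
  Longitude: 41.192′ = 0.686533°; total 179.686533
  E ⇒ keep positive
Point 2:
  Latitude: 67 + 7.861/60 = 67.131017
  N ⇒ keep positive
  λ: 28.569′ = 0.476150°; total 48.476150
  E → positive
Point 3:
  Lat: 86 + 8.944/60 = 86.149067
  S ⇒ negate
  Lon: 125 + 49.871/60 = 125.831183
  W ⇒ negate
Point 4:
  Latitude: 9 + 53.0725/60 = 9.884542
  N → positive
  Longitude: 46.76′ = 0.779333°; total 60.779333
  E ⇒ keep positive
Point 5:
  Lat: 60 + 41.07/60 = 60.684500
  S ⇒ negate
  Lon: 38.9′ = 0.648333°; total 162.648333
  hemisphere W, so the sign is −

1. -28.47423, 179.68653
2. 67.13102, 48.47615
3. -86.14907, -125.83118
4. 9.88454, 60.77933
5. -60.68450, -162.64833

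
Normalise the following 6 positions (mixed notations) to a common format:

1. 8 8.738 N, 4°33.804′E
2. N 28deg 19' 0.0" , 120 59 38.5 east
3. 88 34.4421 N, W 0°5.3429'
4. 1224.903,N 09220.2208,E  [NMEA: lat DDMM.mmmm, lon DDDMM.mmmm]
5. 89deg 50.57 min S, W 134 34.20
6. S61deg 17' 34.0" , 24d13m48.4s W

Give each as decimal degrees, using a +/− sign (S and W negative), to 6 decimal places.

Point 1:
  φ: 8.738′ = 0.145633°; total 8.1456333
  N ⇒ keep positive
  Longitude: 4 + 33.804/60 = 4.5634000
  E ⇒ keep positive
Point 2:
  Lat: 28 + 19/60 + 0/3600 = 28.3166667
  N ⇒ keep positive
  Longitude: 59′ + 38.5″ = 59.64167′; 120 + 59.64167/60 = 120.9940278
  E → positive
Point 3:
  Lat: 88 + 34.4421/60 = 88.5740350
  N ⇒ keep positive
  λ: 0 + 5.3429/60 = 0.0890483
  W → negative
Point 4:
  Lat: split at 2 digits → 12° and 24.903′; 12 + 24.903/60 = 12.4150500
  N ⇒ keep positive
  Lon: split at 3 digits → 092° and 20.2208′; 92 + 20.2208/60 = 92.3370133
  E ⇒ keep positive
Point 5:
  φ: 89 + 50.57/60 = 89.8428333
  S ⇒ negate
  Longitude: 134 + 34.2/60 = 134.5700000
  W ⇒ negate
Point 6:
  φ: 61° + 17/60 + 34/3600 = 61 + 0.283333 + 0.009444 = 61.2927778
  S ⇒ negate
  Longitude: 24 + 13/60 + 48.4/3600 = 24.2301111
  W → negative

1. 8.145633, 4.563400
2. 28.316667, 120.994028
3. 88.574035, -0.089048
4. 12.415050, 92.337013
5. -89.842833, -134.570000
6. -61.292778, -24.230111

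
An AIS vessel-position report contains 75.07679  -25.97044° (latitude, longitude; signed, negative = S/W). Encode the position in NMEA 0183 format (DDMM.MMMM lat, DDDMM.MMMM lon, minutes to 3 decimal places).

7504.607,N / 02558.226,W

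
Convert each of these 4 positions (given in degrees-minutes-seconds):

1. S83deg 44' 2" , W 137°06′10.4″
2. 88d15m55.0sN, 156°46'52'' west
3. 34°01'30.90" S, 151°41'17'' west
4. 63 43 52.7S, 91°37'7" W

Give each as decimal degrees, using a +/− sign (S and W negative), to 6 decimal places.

1. -83.733889, -137.102889
2. 88.265278, -156.781111
3. -34.025250, -151.688056
4. -63.731306, -91.618611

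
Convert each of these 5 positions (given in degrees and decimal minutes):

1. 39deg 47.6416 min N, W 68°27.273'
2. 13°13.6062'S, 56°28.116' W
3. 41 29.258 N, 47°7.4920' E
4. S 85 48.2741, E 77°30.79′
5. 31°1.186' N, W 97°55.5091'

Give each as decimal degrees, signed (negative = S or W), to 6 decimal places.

Point 1:
  φ: 39 + 47.6416/60 = 39.7940267
  N ⇒ keep positive
  Lon: 68 + 27.273/60 = 68.4545500
  hemisphere W, so the sign is −
Point 2:
  Lat: 13.6062′ = 0.226770°; total 13.2267700
  S → negative
  Lon: 56 + 28.116/60 = 56.4686000
  hemisphere W, so the sign is −
Point 3:
  Latitude: 29.258′ = 0.487633°; total 41.4876333
  N ⇒ keep positive
  Longitude: 7.492′ = 0.124867°; total 47.1248667
  E ⇒ keep positive
Point 4:
  Latitude: 48.2741′ = 0.804568°; total 85.8045683
  S → negative
  λ: 77 + 30.79/60 = 77.5131667
  E → positive
Point 5:
  Lat: 1.186′ = 0.019767°; total 31.0197667
  N → positive
  λ: 97 + 55.5091/60 = 97.9251517
  W ⇒ negate

1. 39.794027, -68.454550
2. -13.226770, -56.468600
3. 41.487633, 47.124867
4. -85.804568, 77.513167
5. 31.019767, -97.925152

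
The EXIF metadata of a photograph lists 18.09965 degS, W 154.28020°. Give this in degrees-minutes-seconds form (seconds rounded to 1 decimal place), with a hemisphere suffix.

Latitude: 0.099650° → 5.97900′; 0.97900 × 60 = 58.740″
Lon: whole degrees 154; 16.81200′ → 16′ and 48.720″

18°05′58.7″ S, 154°16′48.7″ W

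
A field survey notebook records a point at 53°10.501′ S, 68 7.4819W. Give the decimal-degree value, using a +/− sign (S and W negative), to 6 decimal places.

-53.175017, -68.124698

φ: 10.501′ = 0.175017°; total 53.1750167
S → negative
λ: 68 + 7.4819/60 = 68.1246983
hemisphere W, so the sign is −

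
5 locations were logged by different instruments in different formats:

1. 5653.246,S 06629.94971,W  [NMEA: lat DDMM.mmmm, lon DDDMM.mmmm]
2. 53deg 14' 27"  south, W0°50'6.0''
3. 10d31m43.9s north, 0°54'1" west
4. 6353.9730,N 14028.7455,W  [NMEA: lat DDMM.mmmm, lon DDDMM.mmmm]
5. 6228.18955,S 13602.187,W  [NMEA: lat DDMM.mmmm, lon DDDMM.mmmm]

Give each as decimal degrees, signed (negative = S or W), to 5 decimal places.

Point 1:
  φ: degrees = first 2 digits = 56, minutes = 53.246; 56 + 53.246/60 = 56.887433
  S → negative
  λ: degrees = first 3 digits = 66, minutes = 29.94971; 66 + 29.94971/60 = 66.499162
  W ⇒ negate
Point 2:
  φ: 53° + 14/60 + 27/3600 = 53 + 0.233333 + 0.007500 = 53.240833
  S → negative
  Longitude: 0° + 50/60 + 6/3600 = 0 + 0.833333 + 0.001667 = 0.835000
  W → negative
Point 3:
  φ: 10° + 31/60 + 43.9/3600 = 10 + 0.516667 + 0.012194 = 10.528861
  N → positive
  Longitude: 54′ + 1″ = 54.01667′; 0 + 54.01667/60 = 0.900278
  hemisphere W, so the sign is −
Point 4:
  Latitude: split at 2 digits → 63° and 53.973′; 63 + 53.973/60 = 63.899550
  N ⇒ keep positive
  Lon: degrees = first 3 digits = 140, minutes = 28.7455; 140 + 28.7455/60 = 140.479092
  W → negative
Point 5:
  φ: split at 2 digits → 62° and 28.18955′; 62 + 28.18955/60 = 62.469826
  S → negative
  λ: degrees = first 3 digits = 136, minutes = 2.187; 136 + 2.187/60 = 136.036450
  hemisphere W, so the sign is −

1. -56.88743, -66.49916
2. -53.24083, -0.83500
3. 10.52886, -0.90028
4. 63.89955, -140.47909
5. -62.46983, -136.03645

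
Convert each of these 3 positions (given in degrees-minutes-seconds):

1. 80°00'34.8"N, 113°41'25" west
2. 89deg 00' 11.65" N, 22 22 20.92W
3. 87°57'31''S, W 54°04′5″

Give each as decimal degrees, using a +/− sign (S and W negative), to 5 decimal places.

Point 1:
  φ: 80° + 0/60 + 34.8/3600 = 80 + 0.000000 + 0.009667 = 80.009667
  N ⇒ keep positive
  Lon: 41′ + 25″ = 41.41667′; 113 + 41.41667/60 = 113.690278
  W → negative
Point 2:
  φ: 89 + 0/60 + 11.65/3600 = 89.003236
  N → positive
  Longitude: 22° + 22/60 + 20.92/3600 = 22 + 0.366667 + 0.005811 = 22.372478
  W ⇒ negate
Point 3:
  Lat: 87° + 57/60 + 31/3600 = 87 + 0.950000 + 0.008611 = 87.958611
  S ⇒ negate
  Longitude: 54 + 4/60 + 5/3600 = 54.068056
  W → negative

1. 80.00967, -113.69028
2. 89.00324, -22.37248
3. -87.95861, -54.06806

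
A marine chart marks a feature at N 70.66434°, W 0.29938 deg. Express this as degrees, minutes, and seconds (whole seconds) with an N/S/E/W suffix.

φ: 0.664340 × 60 = 39.86040′ → 39′, remainder × 60 = 51.62″
Longitude: whole degrees 0; 17.96280′ → 17′ and 57.77″

70°39′52″ N, 0°17′58″ W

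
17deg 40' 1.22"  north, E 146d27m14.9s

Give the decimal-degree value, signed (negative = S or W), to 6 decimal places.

Latitude: 40′ + 1.22″ = 40.02033′; 17 + 40.02033/60 = 17.6670056
N → positive
Lon: 146° + 27/60 + 14.9/3600 = 146 + 0.450000 + 0.004139 = 146.4541389
E ⇒ keep positive

17.667006, 146.454139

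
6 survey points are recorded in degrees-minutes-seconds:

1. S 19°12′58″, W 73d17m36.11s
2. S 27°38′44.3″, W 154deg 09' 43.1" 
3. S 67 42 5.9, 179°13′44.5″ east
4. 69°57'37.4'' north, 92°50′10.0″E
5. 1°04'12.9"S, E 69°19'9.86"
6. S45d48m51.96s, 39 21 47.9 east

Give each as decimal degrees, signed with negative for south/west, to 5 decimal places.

Point 1:
  φ: 19 + 12/60 + 58/3600 = 19.216111
  S ⇒ negate
  λ: 73 + 17/60 + 36.11/3600 = 73.293364
  W ⇒ negate
Point 2:
  φ: 38′ + 44.3″ = 38.73833′; 27 + 38.73833/60 = 27.645639
  hemisphere S, so the sign is −
  λ: 154 + 9/60 + 43.1/3600 = 154.161972
  hemisphere W, so the sign is −
Point 3:
  φ: 42′ + 5.9″ = 42.09833′; 67 + 42.09833/60 = 67.701639
  S → negative
  Lon: 13′ + 44.5″ = 13.74167′; 179 + 13.74167/60 = 179.229028
  E ⇒ keep positive
Point 4:
  Latitude: 69 + 57/60 + 37.4/3600 = 69.960389
  N ⇒ keep positive
  λ: 92 + 50/60 + 10/3600 = 92.836111
  E → positive
Point 5:
  Lat: 4′ + 12.9″ = 4.21500′; 1 + 4.21500/60 = 1.070250
  hemisphere S, so the sign is −
  λ: 69 + 19/60 + 9.86/3600 = 69.319406
  E → positive
Point 6:
  Latitude: 45° + 48/60 + 51.96/3600 = 45 + 0.800000 + 0.014433 = 45.814433
  hemisphere S, so the sign is −
  λ: 39° + 21/60 + 47.9/3600 = 39 + 0.350000 + 0.013306 = 39.363306
  E → positive

1. -19.21611, -73.29336
2. -27.64564, -154.16197
3. -67.70164, 179.22903
4. 69.96039, 92.83611
5. -1.07025, 69.31941
6. -45.81443, 39.36331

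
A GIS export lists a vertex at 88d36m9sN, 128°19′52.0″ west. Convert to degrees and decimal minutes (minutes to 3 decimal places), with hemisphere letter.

88° 36.150′ N, 128° 19.867′ W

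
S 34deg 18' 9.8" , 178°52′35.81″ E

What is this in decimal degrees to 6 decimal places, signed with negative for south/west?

-34.302722, 178.876614

φ: 34° + 18/60 + 9.8/3600 = 34 + 0.300000 + 0.002722 = 34.3027222
S ⇒ negate
Longitude: 52′ + 35.81″ = 52.59683′; 178 + 52.59683/60 = 178.8766139
E → positive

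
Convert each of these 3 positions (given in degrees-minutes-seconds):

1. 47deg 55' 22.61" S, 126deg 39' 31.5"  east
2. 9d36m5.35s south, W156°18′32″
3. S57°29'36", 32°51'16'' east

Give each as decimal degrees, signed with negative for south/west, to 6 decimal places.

Point 1:
  φ: 47 + 55/60 + 22.61/3600 = 47.9229472
  hemisphere S, so the sign is −
  λ: 126° + 39/60 + 31.5/3600 = 126 + 0.650000 + 0.008750 = 126.6587500
  E → positive
Point 2:
  Lat: 36′ + 5.35″ = 36.08917′; 9 + 36.08917/60 = 9.6014861
  S → negative
  λ: 18′ + 32″ = 18.53333′; 156 + 18.53333/60 = 156.3088889
  hemisphere W, so the sign is −
Point 3:
  Lat: 57 + 29/60 + 36/3600 = 57.4933333
  hemisphere S, so the sign is −
  λ: 51′ + 16″ = 51.26667′; 32 + 51.26667/60 = 32.8544444
  E → positive

1. -47.922947, 126.658750
2. -9.601486, -156.308889
3. -57.493333, 32.854444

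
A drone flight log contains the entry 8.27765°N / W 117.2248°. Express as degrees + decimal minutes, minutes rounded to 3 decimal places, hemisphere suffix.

8° 16.659′ N, 117° 13.488′ W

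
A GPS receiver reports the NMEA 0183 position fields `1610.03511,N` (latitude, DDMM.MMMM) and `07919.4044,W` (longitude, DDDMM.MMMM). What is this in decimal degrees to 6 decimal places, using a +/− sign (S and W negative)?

16.167252, -79.323407

Lat: degrees = first 2 digits = 16, minutes = 10.03511; 16 + 10.03511/60 = 16.1672518
N → positive
λ: split at 3 digits → 079° and 19.4044′; 79 + 19.4044/60 = 79.3234067
W → negative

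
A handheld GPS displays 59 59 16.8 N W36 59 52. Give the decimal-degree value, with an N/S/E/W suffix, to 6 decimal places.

59.988000° N, 36.997778° W

Lat: 59′ + 16.8″ = 59.28000′; 59 + 59.28000/60 = 59.9880000
Longitude: 36 + 59/60 + 52/3600 = 36.9977778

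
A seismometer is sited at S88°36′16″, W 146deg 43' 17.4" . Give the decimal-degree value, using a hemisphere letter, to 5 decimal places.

Latitude: 36′ + 16″ = 36.26667′; 88 + 36.26667/60 = 88.604444
Lon: 146 + 43/60 + 17.4/3600 = 146.721500

88.60444° S, 146.72150° W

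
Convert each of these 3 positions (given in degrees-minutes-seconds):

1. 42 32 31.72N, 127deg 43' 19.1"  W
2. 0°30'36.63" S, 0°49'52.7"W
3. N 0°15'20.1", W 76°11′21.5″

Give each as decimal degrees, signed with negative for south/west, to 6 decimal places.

Point 1:
  φ: 32′ + 31.72″ = 32.52867′; 42 + 32.52867/60 = 42.5421444
  N → positive
  Lon: 127° + 43/60 + 19.1/3600 = 127 + 0.716667 + 0.005306 = 127.7219722
  W ⇒ negate
Point 2:
  Latitude: 0° + 30/60 + 36.63/3600 = 0 + 0.500000 + 0.010175 = 0.5101750
  S → negative
  λ: 49′ + 52.7″ = 49.87833′; 0 + 49.87833/60 = 0.8313056
  hemisphere W, so the sign is −
Point 3:
  Lat: 0 + 15/60 + 20.1/3600 = 0.2555833
  N → positive
  Longitude: 11′ + 21.5″ = 11.35833′; 76 + 11.35833/60 = 76.1893056
  hemisphere W, so the sign is −

1. 42.542144, -127.721972
2. -0.510175, -0.831306
3. 0.255583, -76.189306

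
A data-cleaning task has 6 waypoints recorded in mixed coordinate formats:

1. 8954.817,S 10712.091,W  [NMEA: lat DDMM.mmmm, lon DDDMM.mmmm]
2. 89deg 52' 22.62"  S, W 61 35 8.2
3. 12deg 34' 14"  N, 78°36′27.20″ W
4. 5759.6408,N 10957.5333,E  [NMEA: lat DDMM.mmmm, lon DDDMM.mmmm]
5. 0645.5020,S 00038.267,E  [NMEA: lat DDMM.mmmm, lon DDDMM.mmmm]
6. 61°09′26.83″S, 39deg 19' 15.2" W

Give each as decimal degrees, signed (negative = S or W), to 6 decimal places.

1. -89.913617, -107.201517
2. -89.872950, -61.585611
3. 12.570556, -78.607556
4. 57.994013, 109.958888
5. -6.758367, 0.637783
6. -61.157453, -39.320889

Point 1:
  Latitude: split at 2 digits → 89° and 54.817′; 89 + 54.817/60 = 89.9136167
  hemisphere S, so the sign is −
  Lon: split at 3 digits → 107° and 12.091′; 107 + 12.091/60 = 107.2015167
  W ⇒ negate
Point 2:
  Latitude: 52′ + 22.62″ = 52.37700′; 89 + 52.37700/60 = 89.8729500
  hemisphere S, so the sign is −
  λ: 35′ + 8.2″ = 35.13667′; 61 + 35.13667/60 = 61.5856111
  W ⇒ negate
Point 3:
  φ: 12° + 34/60 + 14/3600 = 12 + 0.566667 + 0.003889 = 12.5705556
  N ⇒ keep positive
  λ: 78° + 36/60 + 27.2/3600 = 78 + 0.600000 + 0.007556 = 78.6075556
  W ⇒ negate
Point 4:
  Lat: degrees = first 2 digits = 57, minutes = 59.6408; 57 + 59.6408/60 = 57.9940133
  N ⇒ keep positive
  Longitude: degrees = first 3 digits = 109, minutes = 57.5333; 109 + 57.5333/60 = 109.9588883
  E ⇒ keep positive
Point 5:
  Lat: degrees = first 2 digits = 6, minutes = 45.502; 6 + 45.502/60 = 6.7583667
  S → negative
  Longitude: degrees = first 3 digits = 0, minutes = 38.267; 0 + 38.267/60 = 0.6377833
  E ⇒ keep positive
Point 6:
  Lat: 61 + 9/60 + 26.83/3600 = 61.1574528
  hemisphere S, so the sign is −
  Lon: 19′ + 15.2″ = 19.25333′; 39 + 19.25333/60 = 39.3208889
  W → negative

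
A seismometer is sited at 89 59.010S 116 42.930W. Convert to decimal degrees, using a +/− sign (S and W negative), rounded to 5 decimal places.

Latitude: 59.01′ = 0.983500°; total 89.983500
S ⇒ negate
Longitude: 116 + 42.93/60 = 116.715500
hemisphere W, so the sign is −

-89.98350, -116.71550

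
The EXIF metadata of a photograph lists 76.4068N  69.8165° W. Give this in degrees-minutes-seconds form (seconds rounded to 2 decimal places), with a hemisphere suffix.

76°24′24.48″ N, 69°48′59.40″ W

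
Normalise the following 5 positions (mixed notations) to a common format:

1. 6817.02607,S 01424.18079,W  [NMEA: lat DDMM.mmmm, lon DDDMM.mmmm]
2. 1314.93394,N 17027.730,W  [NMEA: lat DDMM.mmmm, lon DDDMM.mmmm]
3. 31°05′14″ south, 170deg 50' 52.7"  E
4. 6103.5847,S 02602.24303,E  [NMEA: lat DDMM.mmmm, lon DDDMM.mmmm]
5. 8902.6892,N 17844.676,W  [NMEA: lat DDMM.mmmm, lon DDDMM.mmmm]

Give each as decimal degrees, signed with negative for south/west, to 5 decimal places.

1. -68.28377, -14.40301
2. 13.24890, -170.46217
3. -31.08722, 170.84797
4. -61.05975, 26.03738
5. 89.04482, -178.74460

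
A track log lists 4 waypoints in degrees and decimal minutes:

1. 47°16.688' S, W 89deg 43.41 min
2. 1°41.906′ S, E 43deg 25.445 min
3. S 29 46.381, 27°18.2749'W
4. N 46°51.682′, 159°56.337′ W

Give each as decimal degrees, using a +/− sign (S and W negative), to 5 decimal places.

1. -47.27813, -89.72350
2. -1.69843, 43.42408
3. -29.77302, -27.30458
4. 46.86137, -159.93895

Point 1:
  Latitude: 16.688′ = 0.278133°; total 47.278133
  hemisphere S, so the sign is −
  Lon: 89 + 43.41/60 = 89.723500
  W → negative
Point 2:
  Latitude: 1 + 41.906/60 = 1.698433
  hemisphere S, so the sign is −
  Longitude: 43 + 25.445/60 = 43.424083
  E ⇒ keep positive
Point 3:
  φ: 29 + 46.381/60 = 29.773017
  hemisphere S, so the sign is −
  Lon: 18.2749′ = 0.304582°; total 27.304582
  W → negative
Point 4:
  Latitude: 46 + 51.682/60 = 46.861367
  N ⇒ keep positive
  λ: 159 + 56.337/60 = 159.938950
  W ⇒ negate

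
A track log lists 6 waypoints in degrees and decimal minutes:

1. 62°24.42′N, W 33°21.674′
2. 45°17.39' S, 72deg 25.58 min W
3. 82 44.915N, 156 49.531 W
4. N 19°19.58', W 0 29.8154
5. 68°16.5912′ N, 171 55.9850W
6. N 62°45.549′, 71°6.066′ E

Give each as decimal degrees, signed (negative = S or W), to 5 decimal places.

1. 62.40700, -33.36123
2. -45.28983, -72.42633
3. 82.74858, -156.82552
4. 19.32633, -0.49692
5. 68.27652, -171.93308
6. 62.75915, 71.10110

Point 1:
  Latitude: 24.42′ = 0.407000°; total 62.407000
  N ⇒ keep positive
  λ: 21.674′ = 0.361233°; total 33.361233
  W ⇒ negate
Point 2:
  φ: 45 + 17.39/60 = 45.289833
  S ⇒ negate
  Lon: 25.58′ = 0.426333°; total 72.426333
  W → negative
Point 3:
  Lat: 44.915′ = 0.748583°; total 82.748583
  N ⇒ keep positive
  Longitude: 49.531′ = 0.825517°; total 156.825517
  W ⇒ negate
Point 4:
  Latitude: 19 + 19.58/60 = 19.326333
  N ⇒ keep positive
  Longitude: 29.8154′ = 0.496923°; total 0.496923
  hemisphere W, so the sign is −
Point 5:
  φ: 16.5912′ = 0.276520°; total 68.276520
  N → positive
  Longitude: 55.985′ = 0.933083°; total 171.933083
  W ⇒ negate
Point 6:
  φ: 45.549′ = 0.759150°; total 62.759150
  N ⇒ keep positive
  λ: 71 + 6.066/60 = 71.101100
  E ⇒ keep positive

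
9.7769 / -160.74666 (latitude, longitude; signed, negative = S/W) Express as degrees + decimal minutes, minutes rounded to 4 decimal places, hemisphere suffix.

Latitude: minutes = (9.776900 − 9) × 60 = 46.614000
Longitude is negative → W; |value| = 160.746660
λ: fractional part 0.746660 → 44.799600 minutes

9° 46.6140′ N, 160° 44.7996′ W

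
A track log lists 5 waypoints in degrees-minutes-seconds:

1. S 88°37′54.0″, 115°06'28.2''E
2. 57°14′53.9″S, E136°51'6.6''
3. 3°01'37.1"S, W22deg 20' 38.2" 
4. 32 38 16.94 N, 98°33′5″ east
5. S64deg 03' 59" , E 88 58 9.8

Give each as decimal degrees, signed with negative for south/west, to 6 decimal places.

Point 1:
  Latitude: 88 + 37/60 + 54/3600 = 88.6316667
  S ⇒ negate
  Lon: 115° + 6/60 + 28.2/3600 = 115 + 0.100000 + 0.007833 = 115.1078333
  E ⇒ keep positive
Point 2:
  φ: 14′ + 53.9″ = 14.89833′; 57 + 14.89833/60 = 57.2483056
  S → negative
  Longitude: 136° + 51/60 + 6.6/3600 = 136 + 0.850000 + 0.001833 = 136.8518333
  E → positive
Point 3:
  φ: 3° + 1/60 + 37.1/3600 = 3 + 0.016667 + 0.010306 = 3.0269722
  S ⇒ negate
  Longitude: 20′ + 38.2″ = 20.63667′; 22 + 20.63667/60 = 22.3439444
  W ⇒ negate
Point 4:
  Latitude: 32° + 38/60 + 16.94/3600 = 32 + 0.633333 + 0.004706 = 32.6380389
  N → positive
  λ: 98 + 33/60 + 5/3600 = 98.5513889
  E ⇒ keep positive
Point 5:
  Lat: 64° + 3/60 + 59/3600 = 64 + 0.050000 + 0.016389 = 64.0663889
  hemisphere S, so the sign is −
  Lon: 88° + 58/60 + 9.8/3600 = 88 + 0.966667 + 0.002722 = 88.9693889
  E → positive

1. -88.631667, 115.107833
2. -57.248306, 136.851833
3. -3.026972, -22.343944
4. 32.638039, 98.551389
5. -64.066389, 88.969389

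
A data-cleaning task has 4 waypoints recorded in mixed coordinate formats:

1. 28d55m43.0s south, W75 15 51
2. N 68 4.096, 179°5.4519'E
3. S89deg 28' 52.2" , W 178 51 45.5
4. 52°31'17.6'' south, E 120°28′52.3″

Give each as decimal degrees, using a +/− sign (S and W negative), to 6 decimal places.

Point 1:
  φ: 55′ + 43″ = 55.71667′; 28 + 55.71667/60 = 28.9286111
  S → negative
  Lon: 75 + 15/60 + 51/3600 = 75.2641667
  hemisphere W, so the sign is −
Point 2:
  Lat: 68 + 4.096/60 = 68.0682667
  N ⇒ keep positive
  Lon: 5.4519′ = 0.090865°; total 179.0908650
  E ⇒ keep positive
Point 3:
  Latitude: 89 + 28/60 + 52.2/3600 = 89.4811667
  hemisphere S, so the sign is −
  Longitude: 178 + 51/60 + 45.5/3600 = 178.8626389
  hemisphere W, so the sign is −
Point 4:
  Lat: 52 + 31/60 + 17.6/3600 = 52.5215556
  S → negative
  Longitude: 28′ + 52.3″ = 28.87167′; 120 + 28.87167/60 = 120.4811944
  E → positive

1. -28.928611, -75.264167
2. 68.068267, 179.090865
3. -89.481167, -178.862639
4. -52.521556, 120.481194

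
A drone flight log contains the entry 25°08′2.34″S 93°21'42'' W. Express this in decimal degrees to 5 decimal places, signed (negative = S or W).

-25.13398, -93.36167

Latitude: 25 + 8/60 + 2.34/3600 = 25.133983
hemisphere S, so the sign is −
λ: 21′ + 42″ = 21.70000′; 93 + 21.70000/60 = 93.361667
hemisphere W, so the sign is −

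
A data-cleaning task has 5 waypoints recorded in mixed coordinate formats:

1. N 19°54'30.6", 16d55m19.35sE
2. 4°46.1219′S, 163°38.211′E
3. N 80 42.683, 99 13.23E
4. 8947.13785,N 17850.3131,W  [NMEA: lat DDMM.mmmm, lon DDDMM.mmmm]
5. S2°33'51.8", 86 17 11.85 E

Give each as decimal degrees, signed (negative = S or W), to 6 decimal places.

1. 19.908500, 16.922042
2. -4.768698, 163.636850
3. 80.711383, 99.220500
4. 89.785631, -178.838552
5. -2.564389, 86.286625

Point 1:
  φ: 19 + 54/60 + 30.6/3600 = 19.9085000
  N → positive
  Longitude: 55′ + 19.35″ = 55.32250′; 16 + 55.32250/60 = 16.9220417
  E ⇒ keep positive
Point 2:
  φ: 4 + 46.1219/60 = 4.7686983
  S ⇒ negate
  Lon: 163 + 38.211/60 = 163.6368500
  E → positive
Point 3:
  Latitude: 42.683′ = 0.711383°; total 80.7113833
  N ⇒ keep positive
  Lon: 99 + 13.23/60 = 99.2205000
  E ⇒ keep positive
Point 4:
  φ: split at 2 digits → 89° and 47.13785′; 89 + 47.13785/60 = 89.7856308
  N ⇒ keep positive
  λ: split at 3 digits → 178° and 50.3131′; 178 + 50.3131/60 = 178.8385517
  hemisphere W, so the sign is −
Point 5:
  φ: 2 + 33/60 + 51.8/3600 = 2.5643889
  hemisphere S, so the sign is −
  Lon: 86° + 17/60 + 11.85/3600 = 86 + 0.283333 + 0.003292 = 86.2866250
  E ⇒ keep positive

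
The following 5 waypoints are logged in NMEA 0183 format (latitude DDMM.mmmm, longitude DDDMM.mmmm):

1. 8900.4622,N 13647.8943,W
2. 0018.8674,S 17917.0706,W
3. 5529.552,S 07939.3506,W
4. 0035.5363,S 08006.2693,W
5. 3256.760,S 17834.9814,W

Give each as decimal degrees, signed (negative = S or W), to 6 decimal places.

Point 1:
  Latitude: split at 2 digits → 89° and 0.4622′; 89 + 0.4622/60 = 89.0077033
  N ⇒ keep positive
  Lon: split at 3 digits → 136° and 47.8943′; 136 + 47.8943/60 = 136.7982383
  W → negative
Point 2:
  Latitude: split at 2 digits → 00° and 18.8674′; 0 + 18.8674/60 = 0.3144567
  S ⇒ negate
  Lon: degrees = first 3 digits = 179, minutes = 17.0706; 179 + 17.0706/60 = 179.2845100
  hemisphere W, so the sign is −
Point 3:
  Latitude: split at 2 digits → 55° and 29.552′; 55 + 29.552/60 = 55.4925333
  S ⇒ negate
  Lon: degrees = first 3 digits = 79, minutes = 39.3506; 79 + 39.3506/60 = 79.6558433
  W → negative
Point 4:
  Latitude: split at 2 digits → 00° and 35.5363′; 0 + 35.5363/60 = 0.5922717
  hemisphere S, so the sign is −
  Lon: split at 3 digits → 080° and 6.2693′; 80 + 6.2693/60 = 80.1044883
  hemisphere W, so the sign is −
Point 5:
  Latitude: split at 2 digits → 32° and 56.76′; 32 + 56.76/60 = 32.9460000
  hemisphere S, so the sign is −
  λ: split at 3 digits → 178° and 34.9814′; 178 + 34.9814/60 = 178.5830233
  W → negative

1. 89.007703, -136.798238
2. -0.314457, -179.284510
3. -55.492533, -79.655843
4. -0.592272, -80.104488
5. -32.946000, -178.583023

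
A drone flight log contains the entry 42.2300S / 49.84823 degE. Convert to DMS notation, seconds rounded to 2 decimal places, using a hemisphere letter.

42°13′48.00″ S, 49°50′53.63″ E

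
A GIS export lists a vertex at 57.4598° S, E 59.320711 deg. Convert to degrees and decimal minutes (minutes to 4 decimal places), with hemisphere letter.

Lat: fractional part 0.459800 → 27.588000 minutes
λ: minutes = (59.320711 − 59) × 60 = 19.242660

57° 27.5880′ S, 59° 19.2427′ E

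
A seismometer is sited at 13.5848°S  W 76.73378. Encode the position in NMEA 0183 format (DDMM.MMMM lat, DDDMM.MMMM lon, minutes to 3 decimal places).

Lat: minutes = (13.584800 − 13) × 60 = 35.08800
λ: fractional part 0.733780 → 44.02680 minutes

1335.088,S / 07644.027,W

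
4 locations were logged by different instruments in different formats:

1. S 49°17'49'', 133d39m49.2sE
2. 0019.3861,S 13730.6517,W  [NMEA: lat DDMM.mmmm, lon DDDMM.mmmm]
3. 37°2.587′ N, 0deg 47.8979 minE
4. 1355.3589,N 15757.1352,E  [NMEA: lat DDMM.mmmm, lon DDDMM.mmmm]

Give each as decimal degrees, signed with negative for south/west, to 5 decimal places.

1. -49.29694, 133.66367
2. -0.32310, -137.51086
3. 37.04312, 0.79830
4. 13.92265, 157.95225

Point 1:
  Lat: 17′ + 49″ = 17.81667′; 49 + 17.81667/60 = 49.296944
  S → negative
  λ: 133° + 39/60 + 49.2/3600 = 133 + 0.650000 + 0.013667 = 133.663667
  E → positive
Point 2:
  Latitude: split at 2 digits → 00° and 19.3861′; 0 + 19.3861/60 = 0.323102
  hemisphere S, so the sign is −
  Lon: degrees = first 3 digits = 137, minutes = 30.6517; 137 + 30.6517/60 = 137.510862
  W ⇒ negate
Point 3:
  φ: 37 + 2.587/60 = 37.043117
  N ⇒ keep positive
  Longitude: 0 + 47.8979/60 = 0.798298
  E → positive
Point 4:
  Latitude: split at 2 digits → 13° and 55.3589′; 13 + 55.3589/60 = 13.922648
  N ⇒ keep positive
  Lon: degrees = first 3 digits = 157, minutes = 57.1352; 157 + 57.1352/60 = 157.952253
  E → positive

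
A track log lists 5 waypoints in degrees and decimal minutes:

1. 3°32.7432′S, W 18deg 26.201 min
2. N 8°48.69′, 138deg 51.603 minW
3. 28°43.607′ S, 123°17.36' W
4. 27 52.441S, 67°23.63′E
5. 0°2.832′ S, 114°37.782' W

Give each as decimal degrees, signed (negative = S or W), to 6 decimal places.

Point 1:
  Lat: 3 + 32.7432/60 = 3.5457200
  hemisphere S, so the sign is −
  λ: 18 + 26.201/60 = 18.4366833
  W ⇒ negate
Point 2:
  Latitude: 48.69′ = 0.811500°; total 8.8115000
  N ⇒ keep positive
  λ: 138 + 51.603/60 = 138.8600500
  hemisphere W, so the sign is −
Point 3:
  Lat: 43.607′ = 0.726783°; total 28.7267833
  hemisphere S, so the sign is −
  Lon: 17.36′ = 0.289333°; total 123.2893333
  W ⇒ negate
Point 4:
  Lat: 52.441′ = 0.874017°; total 27.8740167
  S ⇒ negate
  Lon: 23.63′ = 0.393833°; total 67.3938333
  E → positive
Point 5:
  Latitude: 2.832′ = 0.047200°; total 0.0472000
  hemisphere S, so the sign is −
  Longitude: 114 + 37.782/60 = 114.6297000
  W ⇒ negate

1. -3.545720, -18.436683
2. 8.811500, -138.860050
3. -28.726783, -123.289333
4. -27.874017, 67.393833
5. -0.047200, -114.629700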